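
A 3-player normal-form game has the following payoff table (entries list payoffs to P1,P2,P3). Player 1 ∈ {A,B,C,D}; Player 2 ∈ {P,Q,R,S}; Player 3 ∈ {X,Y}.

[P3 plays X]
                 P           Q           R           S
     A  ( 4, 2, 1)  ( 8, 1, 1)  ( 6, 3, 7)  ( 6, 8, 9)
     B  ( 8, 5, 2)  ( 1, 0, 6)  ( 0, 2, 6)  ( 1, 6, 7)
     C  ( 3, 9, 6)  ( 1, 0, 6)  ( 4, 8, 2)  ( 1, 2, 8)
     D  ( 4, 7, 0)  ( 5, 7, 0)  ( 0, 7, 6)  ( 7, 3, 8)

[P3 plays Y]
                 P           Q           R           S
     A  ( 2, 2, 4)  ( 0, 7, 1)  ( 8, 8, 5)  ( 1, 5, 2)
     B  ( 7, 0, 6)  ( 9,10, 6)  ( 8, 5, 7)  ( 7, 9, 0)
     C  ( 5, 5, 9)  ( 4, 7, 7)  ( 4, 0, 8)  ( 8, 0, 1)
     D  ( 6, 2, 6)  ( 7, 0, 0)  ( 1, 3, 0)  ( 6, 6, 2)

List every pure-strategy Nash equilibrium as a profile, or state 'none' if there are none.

Nash profiles: (B,Q,Y)

(A,P,X): not NE [P1→B gives 8>4; P2→S gives 8>2; P3→Y gives 4>1]
(A,P,Y): not NE [P1→B gives 7>2; P2→R gives 8>2]
(A,Q,X): not NE [P2→S gives 8>1]
(A,Q,Y): not NE [P1→B gives 9>0; P2→R gives 8>7]
(A,R,X): not NE [P2→S gives 8>3]
(A,R,Y): not NE [P3→X gives 7>5]
(A,S,X): not NE [P1→D gives 7>6]
(A,S,Y): not NE [P1→C gives 8>1; P2→R gives 8>5; P3→X gives 9>2]
(B,P,X): not NE [P2→S gives 6>5; P3→Y gives 6>2]
(B,P,Y): not NE [P2→Q gives 10>0]
(B,Q,X): not NE [P1→A gives 8>1; P2→S gives 6>0]
(B,Q,Y): NE
(B,R,X): not NE [P1→A gives 6>0; P2→S gives 6>2; P3→Y gives 7>6]
(B,R,Y): not NE [P2→Q gives 10>5]
(B,S,X): not NE [P1→D gives 7>1]
(B,S,Y): not NE [P1→C gives 8>7; P2→Q gives 10>9; P3→X gives 7>0]
(C,P,X): not NE [P1→B gives 8>3; P3→Y gives 9>6]
(C,P,Y): not NE [P1→B gives 7>5; P2→Q gives 7>5]
(C,Q,X): not NE [P1→A gives 8>1; P2→P gives 9>0; P3→Y gives 7>6]
(C,Q,Y): not NE [P1→B gives 9>4]
(C,R,X): not NE [P1→A gives 6>4; P2→P gives 9>8; P3→Y gives 8>2]
(C,R,Y): not NE [P1→B gives 8>4; P2→Q gives 7>0]
(C,S,X): not NE [P1→D gives 7>1; P2→P gives 9>2]
(C,S,Y): not NE [P2→Q gives 7>0; P3→X gives 8>1]
(D,P,X): not NE [P1→B gives 8>4; P3→Y gives 6>0]
(D,P,Y): not NE [P1→B gives 7>6; P2→S gives 6>2]
(D,Q,X): not NE [P1→A gives 8>5]
(D,Q,Y): not NE [P1→B gives 9>7; P2→S gives 6>0]
(D,R,X): not NE [P1→A gives 6>0]
(D,R,Y): not NE [P1→B gives 8>1; P2→S gives 6>3; P3→X gives 6>0]
(D,S,X): not NE [P2→R gives 7>3]
(D,S,Y): not NE [P1→C gives 8>6; P3→X gives 8>2]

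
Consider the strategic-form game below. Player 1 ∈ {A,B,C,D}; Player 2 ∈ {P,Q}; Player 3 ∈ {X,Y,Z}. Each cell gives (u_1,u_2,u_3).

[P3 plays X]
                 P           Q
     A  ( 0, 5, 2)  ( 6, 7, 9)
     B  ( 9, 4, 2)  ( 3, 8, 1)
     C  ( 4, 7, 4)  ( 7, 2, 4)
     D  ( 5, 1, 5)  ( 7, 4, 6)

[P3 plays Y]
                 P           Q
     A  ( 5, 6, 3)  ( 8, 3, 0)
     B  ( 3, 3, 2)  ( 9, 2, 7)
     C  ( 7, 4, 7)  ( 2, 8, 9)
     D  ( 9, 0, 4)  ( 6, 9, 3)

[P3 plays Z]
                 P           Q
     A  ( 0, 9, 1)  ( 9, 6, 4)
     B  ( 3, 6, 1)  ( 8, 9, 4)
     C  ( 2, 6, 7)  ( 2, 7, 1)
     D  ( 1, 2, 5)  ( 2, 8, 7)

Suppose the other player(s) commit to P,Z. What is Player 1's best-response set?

BR_1 = {B}

u_1(A vs P,Z) = 0
u_1(B vs P,Z) = 3
u_1(C vs P,Z) = 2
u_1(D vs P,Z) = 1
max payoff 3 at {B}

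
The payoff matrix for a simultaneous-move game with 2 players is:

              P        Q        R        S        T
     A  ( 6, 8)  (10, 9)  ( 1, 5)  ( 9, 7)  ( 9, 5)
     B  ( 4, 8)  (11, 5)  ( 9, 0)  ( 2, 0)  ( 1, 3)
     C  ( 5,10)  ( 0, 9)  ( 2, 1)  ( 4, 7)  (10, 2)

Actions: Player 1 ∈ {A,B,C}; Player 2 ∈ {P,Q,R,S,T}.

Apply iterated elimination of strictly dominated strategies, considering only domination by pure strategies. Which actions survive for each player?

P2 drop R (P beats it: A:8>5 B:8>0 C:10>1)
P2 drop S (P beats it: A:8>7 B:8>0 C:10>7)
P2 drop T (P beats it: A:8>5 B:8>3 C:10>2)
P1 drop C (A beats it: P:6>5 Q:10>0)
P1→{A,B} P2→{P,Q}

IESDS → P1:{A,B} P2:{P,Q}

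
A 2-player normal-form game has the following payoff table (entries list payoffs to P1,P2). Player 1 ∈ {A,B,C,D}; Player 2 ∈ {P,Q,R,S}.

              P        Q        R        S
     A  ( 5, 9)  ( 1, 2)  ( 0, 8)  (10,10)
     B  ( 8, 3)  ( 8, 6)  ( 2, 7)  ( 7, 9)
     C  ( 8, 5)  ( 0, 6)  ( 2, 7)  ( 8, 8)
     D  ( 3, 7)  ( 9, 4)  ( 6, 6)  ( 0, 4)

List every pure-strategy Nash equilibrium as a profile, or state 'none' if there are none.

NE set: (A,S)

(A,P): not NE [P1→C gives 8>5; P2→S gives 10>9]
(A,Q): not NE [P1→D gives 9>1; P2→S gives 10>2]
(A,R): not NE [P1→D gives 6>0; P2→S gives 10>8]
(A,S): NE
(B,P): not NE [P2→S gives 9>3]
(B,Q): not NE [P1→D gives 9>8; P2→S gives 9>6]
(B,R): not NE [P1→D gives 6>2; P2→S gives 9>7]
(B,S): not NE [P1→A gives 10>7]
(C,P): not NE [P2→S gives 8>5]
(C,Q): not NE [P1→D gives 9>0; P2→S gives 8>6]
(C,R): not NE [P1→D gives 6>2; P2→S gives 8>7]
(C,S): not NE [P1→A gives 10>8]
(D,P): not NE [P1→C gives 8>3]
(D,Q): not NE [P2→P gives 7>4]
(D,R): not NE [P2→P gives 7>6]
(D,S): not NE [P1→A gives 10>0; P2→P gives 7>4]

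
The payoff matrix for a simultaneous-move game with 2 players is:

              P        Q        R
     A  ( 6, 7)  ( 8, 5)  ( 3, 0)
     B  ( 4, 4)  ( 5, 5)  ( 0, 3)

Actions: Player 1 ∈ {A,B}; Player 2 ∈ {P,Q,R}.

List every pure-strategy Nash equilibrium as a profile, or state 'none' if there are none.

(A,P): NE
(A,Q): not NE [P2→P gives 7>5]
(A,R): not NE [P2→P gives 7>0]
(B,P): not NE [P1→A gives 6>4; P2→Q gives 5>4]
(B,Q): not NE [P1→A gives 8>5]
(B,R): not NE [P1→A gives 3>0; P2→Q gives 5>3]

Nash profiles: (A,P)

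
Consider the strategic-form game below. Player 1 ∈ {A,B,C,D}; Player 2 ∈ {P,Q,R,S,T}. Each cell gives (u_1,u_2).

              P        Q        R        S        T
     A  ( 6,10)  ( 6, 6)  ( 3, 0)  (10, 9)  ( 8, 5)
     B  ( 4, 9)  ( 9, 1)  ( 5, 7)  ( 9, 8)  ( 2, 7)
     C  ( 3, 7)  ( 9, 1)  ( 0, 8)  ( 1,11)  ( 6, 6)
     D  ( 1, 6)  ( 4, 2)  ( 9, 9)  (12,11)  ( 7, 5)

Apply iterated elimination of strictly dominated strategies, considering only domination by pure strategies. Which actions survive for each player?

IESDS → P1:{A,D} P2:{P,S}

P2 drop Q (P beats it: A:10>6 B:9>1 C:7>1 D:6>2)
P1 drop C (A beats it: P:6>3 R:3>0 S:10>1 T:8>6)
P2 drop R (S beats it: A:9>0 B:8>7 D:11>9)
P1 drop B (A beats it: P:6>4 S:10>9 T:8>2)
P2 drop T (P beats it: A:10>5 D:6>5)
P1→{A,D} P2→{P,S}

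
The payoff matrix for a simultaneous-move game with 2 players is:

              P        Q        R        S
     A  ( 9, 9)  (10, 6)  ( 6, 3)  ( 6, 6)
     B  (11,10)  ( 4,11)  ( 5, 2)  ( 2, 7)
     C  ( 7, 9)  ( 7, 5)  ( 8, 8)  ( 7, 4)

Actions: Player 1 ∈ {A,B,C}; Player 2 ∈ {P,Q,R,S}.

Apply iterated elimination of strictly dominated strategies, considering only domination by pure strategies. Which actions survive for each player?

Survivors P1:{A,B} P2:{P,Q}

P2 drop R (P beats it: A:9>3 B:10>2 C:9>8)
P2 drop S (P beats it: A:9>6 B:10>7 C:9>4)
P1 drop C (A beats it: P:9>7 Q:10>7)
P1→{A,B} P2→{P,Q}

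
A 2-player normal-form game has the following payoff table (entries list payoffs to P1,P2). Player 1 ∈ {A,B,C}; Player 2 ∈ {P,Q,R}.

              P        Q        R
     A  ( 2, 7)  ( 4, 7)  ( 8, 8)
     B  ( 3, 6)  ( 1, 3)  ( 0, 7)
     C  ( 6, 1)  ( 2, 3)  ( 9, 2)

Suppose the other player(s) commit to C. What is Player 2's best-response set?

argmax u_2 = {Q}

u_2(P vs C) = 1
u_2(Q vs C) = 3
u_2(R vs C) = 2
max payoff 3 at {Q}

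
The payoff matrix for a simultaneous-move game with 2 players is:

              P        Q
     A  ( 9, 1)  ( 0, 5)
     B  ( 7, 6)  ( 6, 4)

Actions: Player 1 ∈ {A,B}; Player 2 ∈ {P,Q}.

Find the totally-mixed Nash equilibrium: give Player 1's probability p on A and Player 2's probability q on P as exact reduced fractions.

P1 indiff ⇒ q·9+(1-q)·0 = q·7+(1-q)·6 ⇒ q(2) = (1-q)(6) ⇒ q = 3/4
P2 indiff ⇒ p·1+(1-p)·6 = p·5+(1-p)·4 ⇒ p(-4) = (1-p)(-2) ⇒ p = 1/3

P1 mixes 1/3 on A; P2 mixes 3/4 on P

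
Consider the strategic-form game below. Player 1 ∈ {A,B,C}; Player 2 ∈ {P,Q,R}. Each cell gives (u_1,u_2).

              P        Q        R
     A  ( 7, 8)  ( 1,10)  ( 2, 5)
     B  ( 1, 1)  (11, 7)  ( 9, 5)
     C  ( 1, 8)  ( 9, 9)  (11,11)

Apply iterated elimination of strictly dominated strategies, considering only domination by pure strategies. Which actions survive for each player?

Survivors P1:{B,C} P2:{Q,R}

P2 drop P (Q beats it: A:10>8 B:7>1 C:9>8)
P1 drop A (B beats it: Q:11>1 R:9>2)
P1→{B,C} P2→{Q,R}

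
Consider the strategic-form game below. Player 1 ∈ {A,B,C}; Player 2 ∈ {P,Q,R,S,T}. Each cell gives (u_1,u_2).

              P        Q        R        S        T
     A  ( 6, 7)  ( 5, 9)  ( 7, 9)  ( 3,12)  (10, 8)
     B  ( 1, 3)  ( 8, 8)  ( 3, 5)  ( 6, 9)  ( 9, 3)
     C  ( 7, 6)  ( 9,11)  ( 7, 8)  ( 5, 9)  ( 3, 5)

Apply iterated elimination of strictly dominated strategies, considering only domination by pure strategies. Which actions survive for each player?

P2 drop P (Q beats it: A:9>7 B:8>3 C:11>6)
P2 drop R (S beats it: A:12>9 B:9>5 C:9>8)
P2 drop T (Q beats it: A:9>8 B:8>3 C:11>5)
P1 drop A (B beats it: Q:8>5 S:6>3)
P1→{B,C} P2→{Q,S}

IESDS → P1:{B,C} P2:{Q,S}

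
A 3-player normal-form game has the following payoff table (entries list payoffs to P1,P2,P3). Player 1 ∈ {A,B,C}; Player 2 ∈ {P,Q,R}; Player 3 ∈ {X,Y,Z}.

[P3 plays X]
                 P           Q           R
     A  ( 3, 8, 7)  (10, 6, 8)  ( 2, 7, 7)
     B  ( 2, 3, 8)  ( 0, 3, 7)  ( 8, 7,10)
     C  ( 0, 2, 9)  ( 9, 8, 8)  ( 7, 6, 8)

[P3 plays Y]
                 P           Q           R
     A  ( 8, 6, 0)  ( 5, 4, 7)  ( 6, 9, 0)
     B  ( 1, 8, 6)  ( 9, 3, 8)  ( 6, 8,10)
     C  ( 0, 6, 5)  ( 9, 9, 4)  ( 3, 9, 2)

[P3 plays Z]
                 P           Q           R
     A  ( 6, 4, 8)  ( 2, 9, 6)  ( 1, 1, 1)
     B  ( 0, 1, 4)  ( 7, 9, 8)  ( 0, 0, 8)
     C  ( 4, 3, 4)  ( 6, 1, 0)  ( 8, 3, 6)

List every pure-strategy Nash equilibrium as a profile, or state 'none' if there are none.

PSNE = {(B,Q,Z), (B,R,X), (B,R,Y)}

(A,P,X): not NE [P3→Z gives 8>7]
(A,P,Y): not NE [P2→R gives 9>6; P3→Z gives 8>0]
(A,P,Z): not NE [P2→Q gives 9>4]
(A,Q,X): not NE [P2→P gives 8>6]
(A,Q,Y): not NE [P1→C gives 9>5; P2→R gives 9>4; P3→X gives 8>7]
(A,Q,Z): not NE [P1→B gives 7>2; P3→X gives 8>6]
(A,R,X): not NE [P1→B gives 8>2; P2→P gives 8>7]
(A,R,Y): not NE [P3→X gives 7>0]
(A,R,Z): not NE [P1→C gives 8>1; P2→Q gives 9>1; P3→X gives 7>1]
(B,P,X): not NE [P1→A gives 3>2; P2→R gives 7>3]
(B,P,Y): not NE [P1→A gives 8>1; P3→X gives 8>6]
(B,P,Z): not NE [P1→A gives 6>0; P2→Q gives 9>1; P3→X gives 8>4]
(B,Q,X): not NE [P1→A gives 10>0; P2→R gives 7>3; P3→Z gives 8>7]
(B,Q,Y): not NE [P2→R gives 8>3]
(B,Q,Z): NE
(B,R,X): NE
(B,R,Y): NE
(B,R,Z): not NE [P1→C gives 8>0; P2→Q gives 9>0; P3→Y gives 10>8]
(C,P,X): not NE [P1→A gives 3>0; P2→Q gives 8>2]
(C,P,Y): not NE [P1→A gives 8>0; P2→R gives 9>6; P3→X gives 9>5]
(C,P,Z): not NE [P1→A gives 6>4; P3→X gives 9>4]
(C,Q,X): not NE [P1→A gives 10>9]
(C,Q,Y): not NE [P3→X gives 8>4]
(C,Q,Z): not NE [P1→B gives 7>6; P2→R gives 3>1; P3→X gives 8>0]
(C,R,X): not NE [P1→B gives 8>7; P2→Q gives 8>6]
(C,R,Y): not NE [P1→B gives 6>3; P3→X gives 8>2]
(C,R,Z): not NE [P3→X gives 8>6]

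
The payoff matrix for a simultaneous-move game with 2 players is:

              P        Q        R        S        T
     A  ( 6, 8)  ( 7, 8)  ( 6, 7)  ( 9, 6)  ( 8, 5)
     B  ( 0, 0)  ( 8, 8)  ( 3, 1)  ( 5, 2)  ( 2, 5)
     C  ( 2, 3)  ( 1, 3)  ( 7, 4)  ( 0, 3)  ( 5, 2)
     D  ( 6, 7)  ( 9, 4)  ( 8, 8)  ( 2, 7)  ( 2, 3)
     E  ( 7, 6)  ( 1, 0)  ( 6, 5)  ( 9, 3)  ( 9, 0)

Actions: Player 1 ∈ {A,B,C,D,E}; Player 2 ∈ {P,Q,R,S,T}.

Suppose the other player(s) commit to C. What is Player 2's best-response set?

argmax u_2 = {R}

u_2(P vs C) = 3
u_2(Q vs C) = 3
u_2(R vs C) = 4
u_2(S vs C) = 3
u_2(T vs C) = 2
max payoff 4 at {R}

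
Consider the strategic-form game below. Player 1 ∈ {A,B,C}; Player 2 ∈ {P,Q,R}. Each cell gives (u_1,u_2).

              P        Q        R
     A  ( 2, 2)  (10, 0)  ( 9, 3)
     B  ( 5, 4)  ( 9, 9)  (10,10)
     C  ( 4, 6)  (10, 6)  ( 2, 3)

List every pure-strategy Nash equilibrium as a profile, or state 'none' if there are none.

(A,P): not NE [P1→B gives 5>2; P2→R gives 3>2]
(A,Q): not NE [P2→R gives 3>0]
(A,R): not NE [P1→B gives 10>9]
(B,P): not NE [P2→R gives 10>4]
(B,Q): not NE [P1→C gives 10>9; P2→R gives 10>9]
(B,R): NE
(C,P): not NE [P1→B gives 5>4]
(C,Q): NE
(C,R): not NE [P1→B gives 10>2; P2→Q gives 6>3]

NE set: (B,R), (C,Q)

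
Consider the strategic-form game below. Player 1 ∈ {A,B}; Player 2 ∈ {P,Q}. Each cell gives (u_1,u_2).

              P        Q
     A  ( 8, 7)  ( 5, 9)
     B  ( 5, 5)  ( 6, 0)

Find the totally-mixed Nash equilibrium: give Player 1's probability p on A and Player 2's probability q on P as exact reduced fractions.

P1 indiff ⇒ q·8+(1-q)·5 = q·5+(1-q)·6 ⇒ q(3) = (1-q)(1) ⇒ q = 1/4
P2 indiff ⇒ p·7+(1-p)·5 = p·9+(1-p)·0 ⇒ p(-2) = (1-p)(-5) ⇒ p = 5/7

(p,q) = (5/7, 1/4)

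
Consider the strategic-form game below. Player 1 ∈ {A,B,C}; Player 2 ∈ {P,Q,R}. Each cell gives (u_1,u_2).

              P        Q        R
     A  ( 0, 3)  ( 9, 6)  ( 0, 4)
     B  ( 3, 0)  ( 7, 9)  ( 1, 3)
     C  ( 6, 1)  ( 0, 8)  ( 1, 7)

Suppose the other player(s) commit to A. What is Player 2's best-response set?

u_2(P vs A) = 3
u_2(Q vs A) = 6
u_2(R vs A) = 4
max payoff 6 at {Q}

P2 best: {Q}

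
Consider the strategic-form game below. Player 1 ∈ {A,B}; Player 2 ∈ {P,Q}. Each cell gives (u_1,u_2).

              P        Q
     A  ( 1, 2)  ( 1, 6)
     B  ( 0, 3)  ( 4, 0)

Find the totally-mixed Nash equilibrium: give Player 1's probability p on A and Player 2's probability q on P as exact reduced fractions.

P1 indiff ⇒ q·1+(1-q)·1 = q·0+(1-q)·4 ⇒ q(1) = (1-q)(3) ⇒ q = 3/4
P2 indiff ⇒ p·2+(1-p)·3 = p·6+(1-p)·0 ⇒ p(-4) = (1-p)(-3) ⇒ p = 3/7

p=3/7, q=3/4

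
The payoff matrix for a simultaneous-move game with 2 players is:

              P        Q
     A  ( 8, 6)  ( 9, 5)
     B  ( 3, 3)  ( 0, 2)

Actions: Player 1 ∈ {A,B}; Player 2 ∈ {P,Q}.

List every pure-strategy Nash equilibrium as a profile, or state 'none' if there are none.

(A,P): NE
(A,Q): not NE [P2→P gives 6>5]
(B,P): not NE [P1→A gives 8>3]
(B,Q): not NE [P1→A gives 9>0; P2→P gives 3>2]

Nash profiles: (A,P)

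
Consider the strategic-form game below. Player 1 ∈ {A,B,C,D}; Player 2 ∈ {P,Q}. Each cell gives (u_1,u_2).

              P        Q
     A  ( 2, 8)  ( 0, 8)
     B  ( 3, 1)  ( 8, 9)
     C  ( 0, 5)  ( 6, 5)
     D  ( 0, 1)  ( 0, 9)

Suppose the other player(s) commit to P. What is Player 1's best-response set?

u_1(A vs P) = 2
u_1(B vs P) = 3
u_1(C vs P) = 0
u_1(D vs P) = 0
max payoff 3 at {B}

argmax u_1 = {B}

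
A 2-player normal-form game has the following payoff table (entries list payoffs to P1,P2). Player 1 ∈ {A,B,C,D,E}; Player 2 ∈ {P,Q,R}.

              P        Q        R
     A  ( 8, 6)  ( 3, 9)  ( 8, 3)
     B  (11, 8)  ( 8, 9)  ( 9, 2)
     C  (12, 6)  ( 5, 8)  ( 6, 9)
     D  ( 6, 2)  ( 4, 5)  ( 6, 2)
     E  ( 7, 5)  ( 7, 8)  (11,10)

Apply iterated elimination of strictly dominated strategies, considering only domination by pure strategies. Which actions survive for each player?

Remaining: P1:{B,E} P2:{Q,R}

P1 drop A (B beats it: P:11>8 Q:8>3 R:9>8)
P1 drop D (B beats it: P:11>6 Q:8>4 R:9>6)
P2 drop P (Q beats it: B:9>8 C:8>6 E:8>5)
P1 drop C (B beats it: Q:8>5 R:9>6)
P1→{B,E} P2→{Q,R}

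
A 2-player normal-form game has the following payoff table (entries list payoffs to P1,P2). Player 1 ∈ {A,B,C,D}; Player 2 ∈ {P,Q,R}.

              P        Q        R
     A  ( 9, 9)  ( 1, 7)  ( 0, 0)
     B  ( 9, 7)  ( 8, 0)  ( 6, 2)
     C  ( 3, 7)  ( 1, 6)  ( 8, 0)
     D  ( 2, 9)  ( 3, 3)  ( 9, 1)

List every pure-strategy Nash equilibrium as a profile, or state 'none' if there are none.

Nash profiles: (A,P), (B,P)

(A,P): NE
(A,Q): not NE [P1→B gives 8>1; P2→P gives 9>7]
(A,R): not NE [P1→D gives 9>0; P2→P gives 9>0]
(B,P): NE
(B,Q): not NE [P2→P gives 7>0]
(B,R): not NE [P1→D gives 9>6; P2→P gives 7>2]
(C,P): not NE [P1→B gives 9>3]
(C,Q): not NE [P1→B gives 8>1; P2→P gives 7>6]
(C,R): not NE [P1→D gives 9>8; P2→P gives 7>0]
(D,P): not NE [P1→B gives 9>2]
(D,Q): not NE [P1→B gives 8>3; P2→P gives 9>3]
(D,R): not NE [P2→P gives 9>1]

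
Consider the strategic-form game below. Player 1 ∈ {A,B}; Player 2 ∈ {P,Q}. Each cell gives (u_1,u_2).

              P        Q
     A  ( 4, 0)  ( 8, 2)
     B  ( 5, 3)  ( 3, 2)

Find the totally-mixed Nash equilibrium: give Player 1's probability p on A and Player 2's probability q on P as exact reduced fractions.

P1 indiff ⇒ q·4+(1-q)·8 = q·5+(1-q)·3 ⇒ q(-1) = (1-q)(-5) ⇒ q = 5/6
P2 indiff ⇒ p·0+(1-p)·3 = p·2+(1-p)·2 ⇒ p(-2) = (1-p)(-1) ⇒ p = 1/3

(p,q) = (1/3, 5/6)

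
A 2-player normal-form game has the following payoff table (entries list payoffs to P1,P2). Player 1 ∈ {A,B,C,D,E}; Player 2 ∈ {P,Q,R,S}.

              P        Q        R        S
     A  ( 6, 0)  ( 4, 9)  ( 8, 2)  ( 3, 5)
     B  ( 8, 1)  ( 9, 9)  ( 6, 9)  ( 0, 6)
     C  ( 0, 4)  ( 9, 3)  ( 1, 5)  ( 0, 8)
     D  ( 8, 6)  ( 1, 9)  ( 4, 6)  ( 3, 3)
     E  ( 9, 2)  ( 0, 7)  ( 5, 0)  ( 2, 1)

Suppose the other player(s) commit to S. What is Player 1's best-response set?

u_1(A vs S) = 3
u_1(B vs S) = 0
u_1(C vs S) = 0
u_1(D vs S) = 3
u_1(E vs S) = 2
max payoff 3 at {A,D}

argmax u_1 = {A,D}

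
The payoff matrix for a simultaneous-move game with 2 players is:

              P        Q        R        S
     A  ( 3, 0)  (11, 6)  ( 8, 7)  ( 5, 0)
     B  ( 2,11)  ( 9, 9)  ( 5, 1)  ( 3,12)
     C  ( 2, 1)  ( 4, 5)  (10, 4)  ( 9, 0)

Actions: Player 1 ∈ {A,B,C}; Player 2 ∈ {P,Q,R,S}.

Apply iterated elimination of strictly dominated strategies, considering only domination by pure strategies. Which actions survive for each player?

Survivors P1:{A,C} P2:{Q,R}

P1 drop B (A beats it: P:3>2 Q:11>9 R:8>5 S:5>3)
P2 drop P (Q beats it: A:6>0 C:5>1)
P2 drop S (Q beats it: A:6>0 C:5>0)
P1→{A,C} P2→{Q,R}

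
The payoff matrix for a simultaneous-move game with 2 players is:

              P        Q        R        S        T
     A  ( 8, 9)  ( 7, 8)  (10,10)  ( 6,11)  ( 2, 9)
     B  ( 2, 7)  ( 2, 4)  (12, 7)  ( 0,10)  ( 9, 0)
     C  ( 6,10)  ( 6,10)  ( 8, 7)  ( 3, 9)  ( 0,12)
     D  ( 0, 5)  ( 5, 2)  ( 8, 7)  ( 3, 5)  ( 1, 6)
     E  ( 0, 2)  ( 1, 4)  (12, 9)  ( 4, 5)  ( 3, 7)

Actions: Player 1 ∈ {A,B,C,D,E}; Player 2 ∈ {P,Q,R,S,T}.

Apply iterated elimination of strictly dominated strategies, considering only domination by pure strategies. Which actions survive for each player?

Survivors P1:{A,B,E} P2:{R,S}

P1 drop C (A beats it: P:8>6 Q:7>6 R:10>8 S:6>3 T:2>0)
P1 drop D (A beats it: P:8>0 Q:7>5 R:10>8 S:6>3 T:2>1)
P2 drop P (S beats it: A:11>9 B:10>7 E:5>2)
P2 drop Q (R beats it: A:10>8 B:7>4 E:9>4)
P2 drop T (R beats it: A:10>9 B:7>0 E:9>7)
P1→{A,B,E} P2→{R,S}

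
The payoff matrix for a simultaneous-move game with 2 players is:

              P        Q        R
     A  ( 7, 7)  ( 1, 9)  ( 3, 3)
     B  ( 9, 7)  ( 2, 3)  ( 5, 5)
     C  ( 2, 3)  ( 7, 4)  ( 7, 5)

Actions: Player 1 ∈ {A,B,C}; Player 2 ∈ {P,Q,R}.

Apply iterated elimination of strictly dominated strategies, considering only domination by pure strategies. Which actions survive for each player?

P1 drop A (B beats it: P:9>7 Q:2>1 R:5>3)
P2 drop Q (R beats it: B:5>3 C:5>4)
P1→{B,C} P2→{P,R}

Remaining: P1:{B,C} P2:{P,R}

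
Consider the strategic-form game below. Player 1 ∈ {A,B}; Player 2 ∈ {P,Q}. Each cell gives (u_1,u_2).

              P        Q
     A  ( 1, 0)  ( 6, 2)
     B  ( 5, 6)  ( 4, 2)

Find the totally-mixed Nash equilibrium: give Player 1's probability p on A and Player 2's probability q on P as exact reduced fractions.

(p,q) = (2/3, 1/3)

P1 indiff ⇒ q·1+(1-q)·6 = q·5+(1-q)·4 ⇒ q(-4) = (1-q)(-2) ⇒ q = 1/3
P2 indiff ⇒ p·0+(1-p)·6 = p·2+(1-p)·2 ⇒ p(-2) = (1-p)(-4) ⇒ p = 2/3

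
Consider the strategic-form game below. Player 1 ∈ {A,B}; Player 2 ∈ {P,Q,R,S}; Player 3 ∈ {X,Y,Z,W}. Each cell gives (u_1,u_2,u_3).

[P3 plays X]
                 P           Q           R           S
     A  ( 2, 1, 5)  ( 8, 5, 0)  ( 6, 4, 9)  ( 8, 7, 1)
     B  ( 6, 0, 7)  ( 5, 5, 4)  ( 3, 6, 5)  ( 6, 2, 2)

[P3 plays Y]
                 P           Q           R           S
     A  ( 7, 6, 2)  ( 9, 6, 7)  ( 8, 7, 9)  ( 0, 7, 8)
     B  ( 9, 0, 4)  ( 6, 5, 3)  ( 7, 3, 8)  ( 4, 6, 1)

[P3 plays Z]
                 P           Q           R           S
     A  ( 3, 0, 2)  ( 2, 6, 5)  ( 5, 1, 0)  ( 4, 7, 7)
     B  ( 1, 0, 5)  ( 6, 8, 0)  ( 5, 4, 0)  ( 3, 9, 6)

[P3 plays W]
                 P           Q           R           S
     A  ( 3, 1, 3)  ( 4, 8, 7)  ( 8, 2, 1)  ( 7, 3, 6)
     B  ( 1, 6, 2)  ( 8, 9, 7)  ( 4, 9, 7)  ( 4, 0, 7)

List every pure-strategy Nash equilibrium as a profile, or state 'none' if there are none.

(A,P,X): not NE [P1→B gives 6>2; P2→S gives 7>1]
(A,P,Y): not NE [P1→B gives 9>7; P2→S gives 7>6; P3→X gives 5>2]
(A,P,Z): not NE [P2→S gives 7>0; P3→X gives 5>2]
(A,P,W): not NE [P2→Q gives 8>1; P3→X gives 5>3]
(A,Q,X): not NE [P2→S gives 7>5; P3→W gives 7>0]
(A,Q,Y): not NE [P2→S gives 7>6]
(A,Q,Z): not NE [P1→B gives 6>2; P2→S gives 7>6; P3→W gives 7>5]
(A,Q,W): not NE [P1→B gives 8>4]
(A,R,X): not NE [P2→S gives 7>4]
(A,R,Y): NE
(A,R,Z): not NE [P2→S gives 7>1; P3→Y gives 9>0]
(A,R,W): not NE [P2→Q gives 8>2; P3→Y gives 9>1]
(A,S,X): not NE [P3→Y gives 8>1]
(A,S,Y): not NE [P1→B gives 4>0]
(A,S,Z): not NE [P3→Y gives 8>7]
(A,S,W): not NE [P2→Q gives 8>3; P3→Y gives 8>6]
(B,P,X): not NE [P2→R gives 6>0]
(B,P,Y): not NE [P2→S gives 6>0; P3→X gives 7>4]
(B,P,Z): not NE [P1→A gives 3>1; P2→S gives 9>0; P3→X gives 7>5]
(B,P,W): not NE [P1→A gives 3>1; P2→R gives 9>6; P3→X gives 7>2]
(B,Q,X): not NE [P1→A gives 8>5; P2→R gives 6>5; P3→W gives 7>4]
(B,Q,Y): not NE [P1→A gives 9>6; P2→S gives 6>5; P3→W gives 7>3]
(B,Q,Z): not NE [P2→S gives 9>8; P3→W gives 7>0]
(B,Q,W): NE
(B,R,X): not NE [P1→A gives 6>3; P3→Y gives 8>5]
(B,R,Y): not NE [P1→A gives 8>7; P2→S gives 6>3]
(B,R,Z): not NE [P2→S gives 9>4; P3→Y gives 8>0]
(B,R,W): not NE [P1→A gives 8>4; P3→Y gives 8>7]
(B,S,X): not NE [P1→A gives 8>6; P2→R gives 6>2; P3→W gives 7>2]
(B,S,Y): not NE [P3→W gives 7>1]
(B,S,Z): not NE [P1→A gives 4>3; P3→W gives 7>6]
(B,S,W): not NE [P1→A gives 7>4; P2→R gives 9>0]

NE set: (A,R,Y), (B,Q,W)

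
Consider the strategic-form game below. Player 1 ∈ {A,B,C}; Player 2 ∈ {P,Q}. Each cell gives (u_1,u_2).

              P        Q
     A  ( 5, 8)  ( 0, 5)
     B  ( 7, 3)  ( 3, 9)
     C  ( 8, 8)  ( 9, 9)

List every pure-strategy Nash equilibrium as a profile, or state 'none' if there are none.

(A,P): not NE [P1→C gives 8>5]
(A,Q): not NE [P1→C gives 9>0; P2→P gives 8>5]
(B,P): not NE [P1→C gives 8>7; P2→Q gives 9>3]
(B,Q): not NE [P1→C gives 9>3]
(C,P): not NE [P2→Q gives 9>8]
(C,Q): NE

PSNE = {(C,Q)}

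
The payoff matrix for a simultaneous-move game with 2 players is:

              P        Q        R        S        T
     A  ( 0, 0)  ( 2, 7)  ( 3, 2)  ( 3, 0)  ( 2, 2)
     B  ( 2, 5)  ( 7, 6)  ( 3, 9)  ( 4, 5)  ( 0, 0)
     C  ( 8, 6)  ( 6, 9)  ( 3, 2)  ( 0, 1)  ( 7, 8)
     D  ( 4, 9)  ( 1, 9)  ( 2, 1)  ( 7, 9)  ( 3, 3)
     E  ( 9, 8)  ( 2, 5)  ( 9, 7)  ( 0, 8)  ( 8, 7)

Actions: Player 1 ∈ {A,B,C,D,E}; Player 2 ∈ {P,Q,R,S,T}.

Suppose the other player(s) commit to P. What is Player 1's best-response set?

u_1(A vs P) = 0
u_1(B vs P) = 2
u_1(C vs P) = 8
u_1(D vs P) = 4
u_1(E vs P) = 9
max payoff 9 at {E}

P1 best: {E}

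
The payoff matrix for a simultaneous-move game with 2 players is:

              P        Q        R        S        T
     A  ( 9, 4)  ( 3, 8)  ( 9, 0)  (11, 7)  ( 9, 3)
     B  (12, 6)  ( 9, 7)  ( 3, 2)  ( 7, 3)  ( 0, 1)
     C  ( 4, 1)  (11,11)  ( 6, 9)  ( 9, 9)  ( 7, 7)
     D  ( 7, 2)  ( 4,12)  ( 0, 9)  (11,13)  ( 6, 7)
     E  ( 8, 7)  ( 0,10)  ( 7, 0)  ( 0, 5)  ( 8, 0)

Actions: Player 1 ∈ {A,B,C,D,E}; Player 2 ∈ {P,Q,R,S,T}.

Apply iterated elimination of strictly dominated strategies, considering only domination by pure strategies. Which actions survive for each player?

P1 drop E (A beats it: P:9>8 Q:3>0 R:9>7 S:11>0 T:9>8)
P2 drop P (Q beats it: A:8>4 B:7>6 C:11>1 D:12>2)
P1 drop B (C beats it: Q:11>9 R:6>3 S:9>7 T:7>0)
P2 drop R (Q beats it: A:8>0 C:11>9 D:12>9)
P2 drop T (Q beats it: A:8>3 C:11>7 D:12>7)
P1→{A,C,D} P2→{Q,S}

Survivors P1:{A,C,D} P2:{Q,S}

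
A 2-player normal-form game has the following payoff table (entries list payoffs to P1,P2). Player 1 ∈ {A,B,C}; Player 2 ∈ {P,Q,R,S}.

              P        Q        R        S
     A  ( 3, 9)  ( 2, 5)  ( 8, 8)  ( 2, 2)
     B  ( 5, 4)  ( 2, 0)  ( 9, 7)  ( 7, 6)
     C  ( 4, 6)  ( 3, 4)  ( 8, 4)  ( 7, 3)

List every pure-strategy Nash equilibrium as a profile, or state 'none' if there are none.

(A,P): not NE [P1→B gives 5>3]
(A,Q): not NE [P1→C gives 3>2; P2→P gives 9>5]
(A,R): not NE [P1→B gives 9>8; P2→P gives 9>8]
(A,S): not NE [P1→C gives 7>2; P2→P gives 9>2]
(B,P): not NE [P2→R gives 7>4]
(B,Q): not NE [P1→C gives 3>2; P2→R gives 7>0]
(B,R): NE
(B,S): not NE [P2→R gives 7>6]
(C,P): not NE [P1→B gives 5>4]
(C,Q): not NE [P2→P gives 6>4]
(C,R): not NE [P1→B gives 9>8; P2→P gives 6>4]
(C,S): not NE [P2→P gives 6>3]

Nash profiles: (B,R)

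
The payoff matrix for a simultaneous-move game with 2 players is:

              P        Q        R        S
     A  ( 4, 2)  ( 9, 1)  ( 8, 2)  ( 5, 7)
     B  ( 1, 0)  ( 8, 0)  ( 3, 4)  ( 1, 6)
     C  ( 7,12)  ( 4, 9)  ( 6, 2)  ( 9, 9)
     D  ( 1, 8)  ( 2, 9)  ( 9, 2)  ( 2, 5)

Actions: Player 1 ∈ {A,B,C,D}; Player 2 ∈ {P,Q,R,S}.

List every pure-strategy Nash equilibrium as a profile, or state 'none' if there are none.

(A,P): not NE [P1→C gives 7>4; P2→S gives 7>2]
(A,Q): not NE [P2→S gives 7>1]
(A,R): not NE [P1→D gives 9>8; P2→S gives 7>2]
(A,S): not NE [P1→C gives 9>5]
(B,P): not NE [P1→C gives 7>1; P2→S gives 6>0]
(B,Q): not NE [P1→A gives 9>8; P2→S gives 6>0]
(B,R): not NE [P1→D gives 9>3; P2→S gives 6>4]
(B,S): not NE [P1→C gives 9>1]
(C,P): NE
(C,Q): not NE [P1→A gives 9>4; P2→P gives 12>9]
(C,R): not NE [P1→D gives 9>6; P2→P gives 12>2]
(C,S): not NE [P2→P gives 12>9]
(D,P): not NE [P1→C gives 7>1; P2→Q gives 9>8]
(D,Q): not NE [P1→A gives 9>2]
(D,R): not NE [P2→Q gives 9>2]
(D,S): not NE [P1→C gives 9>2; P2→Q gives 9>5]

PSNE = {(C,P)}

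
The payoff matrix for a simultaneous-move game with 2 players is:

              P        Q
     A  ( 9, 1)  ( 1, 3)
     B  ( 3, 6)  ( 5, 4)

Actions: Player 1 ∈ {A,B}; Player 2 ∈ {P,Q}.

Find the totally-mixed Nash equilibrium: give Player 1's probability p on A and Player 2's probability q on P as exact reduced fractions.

p=1/2, q=2/5

P1 indiff ⇒ q·9+(1-q)·1 = q·3+(1-q)·5 ⇒ q(6) = (1-q)(4) ⇒ q = 2/5
P2 indiff ⇒ p·1+(1-p)·6 = p·3+(1-p)·4 ⇒ p(-2) = (1-p)(-2) ⇒ p = 1/2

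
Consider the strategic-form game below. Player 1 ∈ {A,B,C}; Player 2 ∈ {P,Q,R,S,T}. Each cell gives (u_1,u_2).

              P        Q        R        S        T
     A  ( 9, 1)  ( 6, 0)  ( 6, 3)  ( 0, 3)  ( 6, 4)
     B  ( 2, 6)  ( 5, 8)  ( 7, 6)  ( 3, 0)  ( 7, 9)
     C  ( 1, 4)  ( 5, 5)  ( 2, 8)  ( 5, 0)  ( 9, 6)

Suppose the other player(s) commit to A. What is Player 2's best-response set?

u_2(P vs A) = 1
u_2(Q vs A) = 0
u_2(R vs A) = 3
u_2(S vs A) = 3
u_2(T vs A) = 4
max payoff 4 at {T}

argmax u_2 = {T}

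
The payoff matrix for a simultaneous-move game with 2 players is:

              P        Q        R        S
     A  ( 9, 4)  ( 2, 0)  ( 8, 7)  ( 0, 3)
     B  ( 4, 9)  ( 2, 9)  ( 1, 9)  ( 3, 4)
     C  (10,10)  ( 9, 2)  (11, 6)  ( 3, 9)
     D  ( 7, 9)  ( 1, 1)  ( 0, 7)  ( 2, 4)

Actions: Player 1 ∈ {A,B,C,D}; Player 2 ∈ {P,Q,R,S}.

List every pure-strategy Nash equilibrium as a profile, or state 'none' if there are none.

(A,P): not NE [P1→C gives 10>9; P2→R gives 7>4]
(A,Q): not NE [P1→C gives 9>2; P2→R gives 7>0]
(A,R): not NE [P1→C gives 11>8]
(A,S): not NE [P1→C gives 3>0; P2→R gives 7>3]
(B,P): not NE [P1→C gives 10>4]
(B,Q): not NE [P1→C gives 9>2]
(B,R): not NE [P1→C gives 11>1]
(B,S): not NE [P2→R gives 9>4]
(C,P): NE
(C,Q): not NE [P2→P gives 10>2]
(C,R): not NE [P2→P gives 10>6]
(C,S): not NE [P2→P gives 10>9]
(D,P): not NE [P1→C gives 10>7]
(D,Q): not NE [P1→C gives 9>1; P2→P gives 9>1]
(D,R): not NE [P1→C gives 11>0; P2→P gives 9>7]
(D,S): not NE [P1→C gives 3>2; P2→P gives 9>4]

NE set: (C,P)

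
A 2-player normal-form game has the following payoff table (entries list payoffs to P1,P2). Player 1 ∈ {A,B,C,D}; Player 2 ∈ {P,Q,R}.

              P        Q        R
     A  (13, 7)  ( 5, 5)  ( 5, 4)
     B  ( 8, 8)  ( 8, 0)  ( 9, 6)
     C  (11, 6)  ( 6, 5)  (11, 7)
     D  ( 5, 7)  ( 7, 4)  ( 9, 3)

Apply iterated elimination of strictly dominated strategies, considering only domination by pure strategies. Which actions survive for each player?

P2 drop Q (P beats it: A:7>5 B:8>0 C:6>5 D:7>4)
P1 drop B (C beats it: P:11>8 R:11>9)
P1 drop D (C beats it: P:11>5 R:11>9)
P1→{A,C} P2→{P,R}

Survivors P1:{A,C} P2:{P,R}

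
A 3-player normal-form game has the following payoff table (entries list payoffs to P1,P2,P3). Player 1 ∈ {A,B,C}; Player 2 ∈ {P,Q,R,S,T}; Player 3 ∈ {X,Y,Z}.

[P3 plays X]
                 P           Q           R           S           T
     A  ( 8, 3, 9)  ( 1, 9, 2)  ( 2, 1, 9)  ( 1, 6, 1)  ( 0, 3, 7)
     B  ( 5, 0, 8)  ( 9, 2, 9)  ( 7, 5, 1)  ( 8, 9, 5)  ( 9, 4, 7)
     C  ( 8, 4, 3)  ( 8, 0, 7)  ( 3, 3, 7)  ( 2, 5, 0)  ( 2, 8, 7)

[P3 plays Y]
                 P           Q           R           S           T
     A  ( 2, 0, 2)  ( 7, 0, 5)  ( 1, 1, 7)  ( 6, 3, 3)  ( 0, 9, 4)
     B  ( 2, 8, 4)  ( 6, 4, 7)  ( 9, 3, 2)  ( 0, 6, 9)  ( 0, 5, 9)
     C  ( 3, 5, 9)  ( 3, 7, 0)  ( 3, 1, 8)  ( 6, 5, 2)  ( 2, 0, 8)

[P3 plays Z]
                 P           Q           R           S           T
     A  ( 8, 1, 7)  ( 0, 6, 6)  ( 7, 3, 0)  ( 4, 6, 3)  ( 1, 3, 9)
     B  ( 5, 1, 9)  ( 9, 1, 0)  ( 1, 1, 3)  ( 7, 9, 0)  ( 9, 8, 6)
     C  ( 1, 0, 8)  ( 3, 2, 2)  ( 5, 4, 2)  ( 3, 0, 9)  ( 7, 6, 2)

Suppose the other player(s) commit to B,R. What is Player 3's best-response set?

u_3(X vs B,R) = 1
u_3(Y vs B,R) = 2
u_3(Z vs B,R) = 3
max payoff 3 at {Z}

P3 best: {Z}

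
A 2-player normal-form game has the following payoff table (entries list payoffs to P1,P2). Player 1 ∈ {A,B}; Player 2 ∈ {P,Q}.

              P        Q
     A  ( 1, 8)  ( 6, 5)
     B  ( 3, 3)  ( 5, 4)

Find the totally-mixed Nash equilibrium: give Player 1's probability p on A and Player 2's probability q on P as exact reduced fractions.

(p,q) = (1/4, 1/3)

P1 indiff ⇒ q·1+(1-q)·6 = q·3+(1-q)·5 ⇒ q(-2) = (1-q)(-1) ⇒ q = 1/3
P2 indiff ⇒ p·8+(1-p)·3 = p·5+(1-p)·4 ⇒ p(3) = (1-p)(1) ⇒ p = 1/4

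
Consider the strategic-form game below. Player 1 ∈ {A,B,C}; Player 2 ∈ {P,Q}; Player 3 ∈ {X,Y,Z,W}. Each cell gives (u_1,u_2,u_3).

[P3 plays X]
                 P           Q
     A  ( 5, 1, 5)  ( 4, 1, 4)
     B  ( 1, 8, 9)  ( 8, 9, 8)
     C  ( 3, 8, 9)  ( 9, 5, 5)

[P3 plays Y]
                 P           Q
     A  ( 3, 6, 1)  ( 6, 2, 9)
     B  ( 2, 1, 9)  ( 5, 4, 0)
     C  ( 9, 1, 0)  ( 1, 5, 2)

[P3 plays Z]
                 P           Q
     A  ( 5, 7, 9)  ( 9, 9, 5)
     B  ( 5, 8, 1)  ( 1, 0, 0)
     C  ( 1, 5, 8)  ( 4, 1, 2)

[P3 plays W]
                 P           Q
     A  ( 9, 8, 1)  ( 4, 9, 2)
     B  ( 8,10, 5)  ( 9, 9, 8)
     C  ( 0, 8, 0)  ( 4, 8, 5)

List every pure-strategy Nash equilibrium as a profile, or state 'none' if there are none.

(A,P,X): not NE [P3→Z gives 9>5]
(A,P,Y): not NE [P1→C gives 9>3; P3→Z gives 9>1]
(A,P,Z): not NE [P2→Q gives 9>7]
(A,P,W): not NE [P2→Q gives 9>8; P3→Z gives 9>1]
(A,Q,X): not NE [P1→C gives 9>4; P3→Y gives 9>4]
(A,Q,Y): not NE [P2→P gives 6>2]
(A,Q,Z): not NE [P3→Y gives 9>5]
(A,Q,W): not NE [P1→B gives 9>4; P3→Y gives 9>2]
(B,P,X): not NE [P1→A gives 5>1; P2→Q gives 9>8]
(B,P,Y): not NE [P1→C gives 9>2; P2→Q gives 4>1]
(B,P,Z): not NE [P3→Y gives 9>1]
(B,P,W): not NE [P1→A gives 9>8; P3→Y gives 9>5]
(B,Q,X): not NE [P1→C gives 9>8]
(B,Q,Y): not NE [P1→A gives 6>5; P3→W gives 8>0]
(B,Q,Z): not NE [P1→A gives 9>1; P2→P gives 8>0; P3→W gives 8>0]
(B,Q,W): not NE [P2→P gives 10>9]
(C,P,X): not NE [P1→A gives 5>3]
(C,P,Y): not NE [P2→Q gives 5>1; P3→X gives 9>0]
(C,P,Z): not NE [P1→B gives 5>1; P3→X gives 9>8]
(C,P,W): not NE [P1→A gives 9>0; P3→X gives 9>0]
(C,Q,X): not NE [P2→P gives 8>5]
(C,Q,Y): not NE [P1→A gives 6>1; P3→W gives 5>2]
(C,Q,Z): not NE [P1→A gives 9>4; P2→P gives 5>1; P3→W gives 5>2]
(C,Q,W): not NE [P1→B gives 9>4]

Equilibria: none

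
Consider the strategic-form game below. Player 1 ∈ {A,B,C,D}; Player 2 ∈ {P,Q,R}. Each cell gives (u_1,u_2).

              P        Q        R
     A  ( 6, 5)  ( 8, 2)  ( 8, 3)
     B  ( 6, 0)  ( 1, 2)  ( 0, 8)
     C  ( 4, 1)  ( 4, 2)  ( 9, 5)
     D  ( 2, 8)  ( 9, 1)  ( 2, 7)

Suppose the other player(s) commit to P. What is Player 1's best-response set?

u_1(A vs P) = 6
u_1(B vs P) = 6
u_1(C vs P) = 4
u_1(D vs P) = 2
max payoff 6 at {A,B}

argmax u_1 = {A,B}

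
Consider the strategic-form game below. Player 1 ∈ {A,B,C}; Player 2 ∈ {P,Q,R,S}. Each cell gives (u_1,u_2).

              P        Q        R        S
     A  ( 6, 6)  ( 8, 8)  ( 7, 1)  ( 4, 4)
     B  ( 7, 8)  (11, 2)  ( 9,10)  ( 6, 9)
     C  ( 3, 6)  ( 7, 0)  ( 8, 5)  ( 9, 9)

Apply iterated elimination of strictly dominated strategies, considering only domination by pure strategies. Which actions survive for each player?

P1 drop A (B beats it: P:7>6 Q:11>8 R:9>7 S:6>4)
P2 drop P (S beats it: B:9>8 C:9>6)
P2 drop Q (R beats it: B:10>2 C:5>0)
P1→{B,C} P2→{R,S}

IESDS → P1:{B,C} P2:{R,S}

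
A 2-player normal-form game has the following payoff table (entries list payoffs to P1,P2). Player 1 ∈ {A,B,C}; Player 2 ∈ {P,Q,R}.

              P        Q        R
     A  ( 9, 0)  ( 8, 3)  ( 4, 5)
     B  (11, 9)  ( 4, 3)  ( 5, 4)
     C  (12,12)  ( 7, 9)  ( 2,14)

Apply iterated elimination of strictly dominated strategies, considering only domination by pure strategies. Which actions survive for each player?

P2 drop Q (R beats it: A:5>3 B:4>3 C:14>9)
P1 drop A (B beats it: P:11>9 R:5>4)
P1→{B,C} P2→{P,R}

IESDS → P1:{B,C} P2:{P,R}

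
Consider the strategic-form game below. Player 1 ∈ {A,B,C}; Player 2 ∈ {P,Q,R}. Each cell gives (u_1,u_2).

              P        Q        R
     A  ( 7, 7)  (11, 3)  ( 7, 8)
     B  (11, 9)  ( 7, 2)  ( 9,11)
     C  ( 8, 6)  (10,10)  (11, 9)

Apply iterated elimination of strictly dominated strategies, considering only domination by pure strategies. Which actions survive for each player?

P2 drop P (R beats it: A:8>7 B:11>9 C:9>6)
P1 drop B (C beats it: Q:10>7 R:11>9)
P1→{A,C} P2→{Q,R}

Survivors P1:{A,C} P2:{Q,R}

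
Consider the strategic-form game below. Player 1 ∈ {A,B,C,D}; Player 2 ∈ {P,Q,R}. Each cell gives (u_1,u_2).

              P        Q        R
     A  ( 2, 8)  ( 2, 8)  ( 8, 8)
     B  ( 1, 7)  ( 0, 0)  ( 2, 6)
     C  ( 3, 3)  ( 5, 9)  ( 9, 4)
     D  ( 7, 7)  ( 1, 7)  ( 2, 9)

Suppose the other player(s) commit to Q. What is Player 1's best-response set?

P1 best: {C}

u_1(A vs Q) = 2
u_1(B vs Q) = 0
u_1(C vs Q) = 5
u_1(D vs Q) = 1
max payoff 5 at {C}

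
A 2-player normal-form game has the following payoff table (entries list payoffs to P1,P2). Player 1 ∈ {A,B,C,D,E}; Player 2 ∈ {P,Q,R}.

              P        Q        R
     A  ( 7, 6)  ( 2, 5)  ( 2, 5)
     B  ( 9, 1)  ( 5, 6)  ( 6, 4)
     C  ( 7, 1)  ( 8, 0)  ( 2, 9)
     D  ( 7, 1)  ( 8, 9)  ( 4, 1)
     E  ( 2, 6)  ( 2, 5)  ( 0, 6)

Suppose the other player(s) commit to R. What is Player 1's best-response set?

u_1(A vs R) = 2
u_1(B vs R) = 6
u_1(C vs R) = 2
u_1(D vs R) = 4
u_1(E vs R) = 0
max payoff 6 at {B}

BR_1 = {B}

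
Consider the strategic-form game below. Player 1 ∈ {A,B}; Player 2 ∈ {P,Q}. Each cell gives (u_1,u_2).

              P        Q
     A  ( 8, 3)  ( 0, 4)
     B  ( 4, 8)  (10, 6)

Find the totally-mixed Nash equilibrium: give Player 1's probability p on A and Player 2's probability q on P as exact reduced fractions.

(p,q) = (2/3, 5/7)

P1 indiff ⇒ q·8+(1-q)·0 = q·4+(1-q)·10 ⇒ q(4) = (1-q)(10) ⇒ q = 5/7
P2 indiff ⇒ p·3+(1-p)·8 = p·4+(1-p)·6 ⇒ p(-1) = (1-p)(-2) ⇒ p = 2/3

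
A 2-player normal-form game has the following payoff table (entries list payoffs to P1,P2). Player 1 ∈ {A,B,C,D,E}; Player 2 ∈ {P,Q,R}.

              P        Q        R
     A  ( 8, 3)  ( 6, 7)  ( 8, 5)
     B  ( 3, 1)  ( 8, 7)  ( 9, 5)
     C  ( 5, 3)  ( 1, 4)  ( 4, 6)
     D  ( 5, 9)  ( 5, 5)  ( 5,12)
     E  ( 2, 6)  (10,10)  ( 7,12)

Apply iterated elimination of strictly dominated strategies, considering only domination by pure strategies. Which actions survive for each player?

P1 drop C (A beats it: P:8>5 Q:6>1 R:8>4)
P1 drop D (A beats it: P:8>5 Q:6>5 R:8>5)
P2 drop P (Q beats it: A:7>3 B:7>1 E:10>6)
P1 drop A (B beats it: Q:8>6 R:9>8)
P1→{B,E} P2→{Q,R}

Survivors P1:{B,E} P2:{Q,R}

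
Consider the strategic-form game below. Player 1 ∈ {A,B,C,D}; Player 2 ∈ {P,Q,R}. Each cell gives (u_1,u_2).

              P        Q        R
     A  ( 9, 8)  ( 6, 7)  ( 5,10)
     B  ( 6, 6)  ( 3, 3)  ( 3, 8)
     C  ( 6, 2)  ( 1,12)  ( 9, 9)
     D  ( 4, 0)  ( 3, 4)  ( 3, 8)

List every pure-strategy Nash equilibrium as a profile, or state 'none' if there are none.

(A,P): not NE [P2→R gives 10>8]
(A,Q): not NE [P2→R gives 10>7]
(A,R): not NE [P1→C gives 9>5]
(B,P): not NE [P1→A gives 9>6; P2→R gives 8>6]
(B,Q): not NE [P1→A gives 6>3; P2→R gives 8>3]
(B,R): not NE [P1→C gives 9>3]
(C,P): not NE [P1→A gives 9>6; P2→Q gives 12>2]
(C,Q): not NE [P1→A gives 6>1]
(C,R): not NE [P2→Q gives 12>9]
(D,P): not NE [P1→A gives 9>4; P2→R gives 8>0]
(D,Q): not NE [P1→A gives 6>3; P2→R gives 8>4]
(D,R): not NE [P1→C gives 9>3]

PSNE: ∅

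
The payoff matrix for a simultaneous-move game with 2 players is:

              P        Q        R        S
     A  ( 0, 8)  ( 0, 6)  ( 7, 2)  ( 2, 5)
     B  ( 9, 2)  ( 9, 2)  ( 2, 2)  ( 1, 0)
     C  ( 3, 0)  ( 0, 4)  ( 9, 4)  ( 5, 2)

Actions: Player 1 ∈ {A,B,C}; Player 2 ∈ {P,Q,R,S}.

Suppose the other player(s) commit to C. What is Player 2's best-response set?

argmax u_2 = {Q,R}

u_2(P vs C) = 0
u_2(Q vs C) = 4
u_2(R vs C) = 4
u_2(S vs C) = 2
max payoff 4 at {Q,R}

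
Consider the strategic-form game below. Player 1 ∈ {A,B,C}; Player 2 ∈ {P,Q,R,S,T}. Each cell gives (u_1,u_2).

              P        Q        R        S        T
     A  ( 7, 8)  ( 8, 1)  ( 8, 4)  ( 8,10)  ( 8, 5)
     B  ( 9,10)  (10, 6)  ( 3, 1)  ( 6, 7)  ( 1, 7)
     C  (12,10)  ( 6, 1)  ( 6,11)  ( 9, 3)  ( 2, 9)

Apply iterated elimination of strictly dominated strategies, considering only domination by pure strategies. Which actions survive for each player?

Survivors P1:{A,C} P2:{P,R,S}

P2 drop Q (P beats it: A:8>1 B:10>6 C:10>1)
P1 drop B (C beats it: P:12>9 R:6>3 S:9>6 T:2>1)
P2 drop T (P beats it: A:8>5 C:10>9)
P1→{A,C} P2→{P,R,S}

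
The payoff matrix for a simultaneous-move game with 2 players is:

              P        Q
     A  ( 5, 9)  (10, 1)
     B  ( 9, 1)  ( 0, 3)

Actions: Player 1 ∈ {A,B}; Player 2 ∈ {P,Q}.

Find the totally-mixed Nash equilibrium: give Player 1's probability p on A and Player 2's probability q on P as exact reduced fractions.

P1 indiff ⇒ q·5+(1-q)·10 = q·9+(1-q)·0 ⇒ q(-4) = (1-q)(-10) ⇒ q = 5/7
P2 indiff ⇒ p·9+(1-p)·1 = p·1+(1-p)·3 ⇒ p(8) = (1-p)(2) ⇒ p = 1/5

(p,q) = (1/5, 5/7)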